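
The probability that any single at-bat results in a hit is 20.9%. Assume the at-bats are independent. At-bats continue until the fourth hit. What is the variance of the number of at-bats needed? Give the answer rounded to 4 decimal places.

72.4342

Y = total at-bats until the fourth success; negative binomial with r=4, p=0.209.
Var(Y) = r(1−p)/p² = 4·0.791 / 0.209² = 72.434239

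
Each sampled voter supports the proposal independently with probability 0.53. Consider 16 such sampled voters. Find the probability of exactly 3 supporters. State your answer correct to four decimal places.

X ~ Binomial(n=16, p=0.53).
P(X=3) = C(16,3) · p^3 · (1−p)^13
= 560 · 0.14888 · 5.461e-05 = 0.004553

0.0046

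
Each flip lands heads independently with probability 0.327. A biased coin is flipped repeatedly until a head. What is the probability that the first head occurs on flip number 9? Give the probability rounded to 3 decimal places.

0.014

Geometric (trials to first success), p = 0.327.
P(Y = 9) = (1−p)^8 · p = 0.042084 · 0.327 = 0.01376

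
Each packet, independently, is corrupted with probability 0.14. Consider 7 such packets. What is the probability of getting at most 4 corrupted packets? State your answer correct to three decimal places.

0.999

X ~ Binomial(7, 0.14); P(X ≤ 4) = Σ C(7,k) p^k (1−p)^(7−k) over k:
  k=0: C(7,0)·0.14^0·0.86^7 = 0.34793
  k=1: C(7,1)·0.14^1·0.86^6 = 0.39648
  k=2: C(7,2)·0.14^2·0.86^5 = 0.19363
  k=3: C(7,3)·0.14^3·0.86^4 = 0.05253
  k=4: C(7,4)·0.14^4·0.86^3 = 0.00855
Total = 0.99912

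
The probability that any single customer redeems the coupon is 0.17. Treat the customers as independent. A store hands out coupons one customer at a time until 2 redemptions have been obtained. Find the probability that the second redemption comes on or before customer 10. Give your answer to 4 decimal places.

Finishing within 10 customers ⇔ at least 2 successes in the first 10. With X ~ Binomial(10, 0.17), P(Y ≤ 10) = 1 − P(X ≤ 1).
  k=0: C(10,0)·0.17^0·0.83^10 = 0.155160
  k=1: C(10,1)·0.17^1·0.83^9 = 0.317798
1 − 0.472959 = 0.527041

0.5270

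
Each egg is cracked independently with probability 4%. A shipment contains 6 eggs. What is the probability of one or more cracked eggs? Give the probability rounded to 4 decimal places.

0.2172

P(at least one) = 1 − P(none) = 1 − (1 − 0.04)^6
= 1 − 0.782758 = 0.217242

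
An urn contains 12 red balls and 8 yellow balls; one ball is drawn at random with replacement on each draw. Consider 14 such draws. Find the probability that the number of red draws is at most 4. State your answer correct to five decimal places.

X ~ Binomial(14, 0.60); P(X ≤ 4) = Σ C(14,k) p^k (1−p)^(14−k) over k:
  k=0: C(14,0)·0.60^0·0.40^14 = 0.0000027
  k=1: C(14,1)·0.60^1·0.40^13 = 0.0000564
  k=2: C(14,2)·0.60^2·0.40^12 = 0.0005496
  k=3: C(14,3)·0.60^3·0.40^11 = 0.0032977
  k=4: C(14,4)·0.60^4·0.40^10 = 0.0136031
Total = 0.0175095

0.01751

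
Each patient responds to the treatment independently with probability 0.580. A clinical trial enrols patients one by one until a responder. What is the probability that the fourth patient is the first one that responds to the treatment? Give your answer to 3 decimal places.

Geometric (trials to first success), p = 0.58.
P(Y = 4) = (1−p)^3 · p = 0.074088 · 0.58 = 0.04297

0.043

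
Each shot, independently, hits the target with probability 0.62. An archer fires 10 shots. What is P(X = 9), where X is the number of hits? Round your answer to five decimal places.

0.05144

X ~ Binomial(n=10, p=0.62).
P(X=9) = C(10,9) · p^9 · (1−p)^1
= 10 · 0.013537 · 0.38 = 0.0514409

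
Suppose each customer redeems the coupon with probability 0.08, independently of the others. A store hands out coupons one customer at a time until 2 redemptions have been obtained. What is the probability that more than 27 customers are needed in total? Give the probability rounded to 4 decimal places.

Needing more than 27 customers ⇔ fewer than 2 successes in the first 27. With X ~ Binomial(27, 0.08), P(Y > 27) = P(X ≤ 1).
  k=0: C(27,0)·0.08^0·0.92^27 = 0.105262
  k=1: C(27,1)·0.08^1·0.92^26 = 0.247137
P(X ≤ 1) = 0.352399

0.3524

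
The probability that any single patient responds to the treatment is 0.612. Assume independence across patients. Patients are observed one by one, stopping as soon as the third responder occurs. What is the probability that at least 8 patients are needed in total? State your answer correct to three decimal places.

0.085

Needing more than 7 patients ⇔ fewer than 3 successes in the first 7. With X ~ Binomial(7, 0.612), P(Y > 7) = P(X ≤ 2).
  k=0: C(7,0)·0.612^0·0.388^7 = 0.00132
  k=1: C(7,1)·0.612^1·0.388^6 = 0.01462
  k=2: C(7,2)·0.612^2·0.388^5 = 0.06916
P(X ≤ 2) = 0.08510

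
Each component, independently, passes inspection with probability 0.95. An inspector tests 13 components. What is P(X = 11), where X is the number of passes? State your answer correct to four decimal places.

0.1109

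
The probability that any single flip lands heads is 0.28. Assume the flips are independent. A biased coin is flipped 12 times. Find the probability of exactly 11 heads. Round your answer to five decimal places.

0.00001

X ~ Binomial(n=12, p=0.28).
P(X=11) = C(12,11) · p^11 · (1−p)^1
= 12 · 8.2935e-07 · 0.72 = 0.0000072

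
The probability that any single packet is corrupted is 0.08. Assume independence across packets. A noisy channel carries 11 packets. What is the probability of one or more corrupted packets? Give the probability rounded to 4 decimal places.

0.6004

P(at least one) = 1 − P(none) = 1 − (1 − 0.08)^11
= 1 − 0.399637 = 0.600363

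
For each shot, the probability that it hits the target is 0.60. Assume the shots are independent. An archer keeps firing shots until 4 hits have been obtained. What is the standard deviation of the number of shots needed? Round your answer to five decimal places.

Y = total shots until the fourth success; negative binomial with r=4, p=0.60.
SD(Y) = √[r(1−p)/p²] = √(4.4444444) = 2.1081851

2.10819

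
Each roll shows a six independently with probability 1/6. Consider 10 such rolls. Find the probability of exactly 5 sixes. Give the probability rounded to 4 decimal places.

0.0130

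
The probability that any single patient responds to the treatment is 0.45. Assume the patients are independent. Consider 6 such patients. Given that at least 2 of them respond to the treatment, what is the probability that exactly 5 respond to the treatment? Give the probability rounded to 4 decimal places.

X ~ Binomial(6, 0.45). Want P(X=5 | X≥2) = P(X=5) / P(X≥2).
P(X=5) = C(6,5)·0.45^5·0.55^1 = 0.060894
P(X≥2) = 1 − 0.027681 − 0.135887 = 0.836433
Ratio = 0.060894 / 0.836433 = 0.072802

0.0728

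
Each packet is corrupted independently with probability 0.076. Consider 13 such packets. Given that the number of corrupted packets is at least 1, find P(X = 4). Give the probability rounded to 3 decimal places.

X ~ Binomial(13, 0.076). Want P(X=4 | X≥1) = P(X=4) / P(X≥1).
P(X=4) = C(13,4)·0.076^4·0.924^9 = 0.01171
P(X≥1) = 1 − 0.35788 = 0.64212
Ratio = 0.01171 / 0.64212 = 0.01824

0.018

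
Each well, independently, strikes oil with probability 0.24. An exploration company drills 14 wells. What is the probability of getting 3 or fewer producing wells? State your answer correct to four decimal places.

0.5568

X ~ Binomial(14, 0.24); P(X ≤ 3) = Σ C(14,k) p^k (1−p)^(14−k) over k:
  k=0: C(14,0)·0.24^0·0.76^14 = 0.021448
  k=1: C(14,1)·0.24^1·0.76^13 = 0.094823
  k=2: C(14,2)·0.24^2·0.76^12 = 0.194638
  k=3: C(14,3)·0.24^3·0.76^11 = 0.245858
Total = 0.556768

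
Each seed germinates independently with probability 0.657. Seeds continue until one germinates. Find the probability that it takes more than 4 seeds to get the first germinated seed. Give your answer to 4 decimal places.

Y = number of seeds to the first success; geometric, p = 0.657.
P(Y > 4) = P(first 4 all fail) = (1−p)^4 = 0.013841

0.0138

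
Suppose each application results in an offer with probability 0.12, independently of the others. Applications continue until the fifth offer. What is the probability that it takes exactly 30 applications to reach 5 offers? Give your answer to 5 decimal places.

Y = trial on which the fifth success occurs; negative binomial, r=5, p=0.12.
P(Y=30) = C(29,4) · p^5 · (1−p)^25
= 23751 · 2.4883e-05 · 0.040932 = 0.0241911

0.02419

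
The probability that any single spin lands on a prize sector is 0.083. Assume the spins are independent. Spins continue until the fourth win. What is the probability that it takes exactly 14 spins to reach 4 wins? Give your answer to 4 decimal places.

0.0057

Y = trial on which the fourth success occurs; negative binomial, r=4, p=0.083.
P(Y=14) = C(13,3) · p^4 · (1−p)^10
= 286 · 4.7458e-05 · 0.42043 = 0.005707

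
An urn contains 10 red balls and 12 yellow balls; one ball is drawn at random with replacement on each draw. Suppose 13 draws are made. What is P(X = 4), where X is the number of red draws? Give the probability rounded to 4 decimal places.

0.1304

X ~ Binomial(n=13, p=0.454545).
P(X=4) = C(13,4) · p^4 · (1−p)^9
= 715 · 0.042688 · 0.0042739 = 0.130449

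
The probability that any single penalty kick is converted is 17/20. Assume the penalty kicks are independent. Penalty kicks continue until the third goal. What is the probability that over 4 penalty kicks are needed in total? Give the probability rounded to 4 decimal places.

0.1095

Needing more than 4 penalty kicks ⇔ fewer than 3 successes in the first 4. With X ~ Binomial(4, 0.85), P(Y > 4) = P(X ≤ 2).
  k=0: C(4,0)·0.85^0·0.15^4 = 0.000506
  k=1: C(4,1)·0.85^1·0.15^3 = 0.011475
  k=2: C(4,2)·0.85^2·0.15^2 = 0.097537
P(X ≤ 2) = 0.109519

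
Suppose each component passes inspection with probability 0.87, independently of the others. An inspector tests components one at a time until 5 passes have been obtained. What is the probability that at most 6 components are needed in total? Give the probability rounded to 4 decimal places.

Finishing within 6 components ⇔ at least 5 successes in the first 6. With X ~ Binomial(6, 0.87), P(Y ≤ 6) = 1 − P(X ≤ 4).
  k=0: C(6,0)·0.87^0·0.13^6 = 0.000005
  k=1: C(6,1)·0.87^1·0.13^5 = 0.000194
  k=2: C(6,2)·0.87^2·0.13^4 = 0.003243
  k=3: C(6,3)·0.87^3·0.13^3 = 0.028935
  k=4: C(6,4)·0.87^4·0.13^2 = 0.145230
1 − 0.177605 = 0.822395

0.8224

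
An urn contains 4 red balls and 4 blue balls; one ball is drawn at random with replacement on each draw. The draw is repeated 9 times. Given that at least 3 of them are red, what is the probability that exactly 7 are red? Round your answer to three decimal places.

0.077

X ~ Binomial(9, 0.50). Want P(X=7 | X≥3) = P(X=7) / P(X≥3).
P(X=7) = C(9,7)·0.50^7·0.50^2 = 0.07031
P(X≥3) = 1 − 0.00195 − 0.01758 − 0.07031 = 0.91016
Ratio = 0.07031 / 0.91016 = 0.07725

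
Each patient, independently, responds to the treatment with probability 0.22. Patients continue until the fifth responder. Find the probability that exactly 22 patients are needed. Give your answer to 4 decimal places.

Y = trial on which the fifth success occurs; negative binomial, r=5, p=0.22.
P(Y=22) = C(21,4) · p^5 · (1−p)^17
= 5985 · 0.00051536 · 0.014642 = 0.045163

0.0452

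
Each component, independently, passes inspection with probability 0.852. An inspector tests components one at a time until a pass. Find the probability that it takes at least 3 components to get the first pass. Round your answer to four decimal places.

0.0219

Y = number of components to the first success; geometric, p = 0.852.
P(Y > 2) = P(first 2 all fail) = (1−p)^2 = 0.021904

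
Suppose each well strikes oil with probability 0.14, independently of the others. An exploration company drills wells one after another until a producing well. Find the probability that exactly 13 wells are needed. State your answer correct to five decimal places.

Geometric (trials to first success), p = 0.14.
P(Y = 13) = (1−p)^12 · p = 0.16367 · 0.14 = 0.0229145

0.02291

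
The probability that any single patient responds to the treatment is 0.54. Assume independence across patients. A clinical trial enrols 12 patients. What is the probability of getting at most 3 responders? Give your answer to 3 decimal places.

X ~ Binomial(12, 0.54); P(X ≤ 3) = Σ C(12,k) p^k (1−p)^(12−k) over k:
  k=0: C(12,0)·0.54^0·0.46^12 = 0.00009
  k=1: C(12,1)·0.54^1·0.46^11 = 0.00126
  k=2: C(12,2)·0.54^2·0.46^10 = 0.00816
  k=3: C(12,3)·0.54^3·0.46^9 = 0.03195
Total = 0.04146

0.041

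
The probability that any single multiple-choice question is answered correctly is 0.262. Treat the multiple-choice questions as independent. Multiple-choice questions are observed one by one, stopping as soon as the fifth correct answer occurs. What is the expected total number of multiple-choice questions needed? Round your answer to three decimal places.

19.084

Y = total multiple-choice questions until the fifth success; negative binomial with r=5, p=0.262.
E[Y] = r / p = 5 / 0.262 = 19.08397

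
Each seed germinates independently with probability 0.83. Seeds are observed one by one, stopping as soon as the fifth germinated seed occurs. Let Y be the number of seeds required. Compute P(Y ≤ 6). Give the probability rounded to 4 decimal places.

Finishing within 6 seeds ⇔ at least 5 successes in the first 6. With X ~ Binomial(6, 0.83), P(Y ≤ 6) = 1 − P(X ≤ 4).
  k=0: C(6,0)·0.83^0·0.17^6 = 0.000024
  k=1: C(6,1)·0.83^1·0.17^5 = 0.000707
  k=2: C(6,2)·0.83^2·0.17^4 = 0.008631
  k=3: C(6,3)·0.83^3·0.17^3 = 0.056184
  k=4: C(6,4)·0.83^4·0.17^2 = 0.205732
1 − 0.271277 = 0.728723

0.7287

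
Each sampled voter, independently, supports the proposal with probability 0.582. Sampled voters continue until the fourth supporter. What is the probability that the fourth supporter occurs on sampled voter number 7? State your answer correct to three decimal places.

0.168

Y = trial on which the fourth success occurs; negative binomial, r=4, p=0.582.
P(Y=7) = C(6,3) · p^4 · (1−p)^3
= 20 · 0.11473 · 0.073035 = 0.16759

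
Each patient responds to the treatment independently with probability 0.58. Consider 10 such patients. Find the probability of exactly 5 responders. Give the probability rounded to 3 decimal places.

0.216

X ~ Binomial(n=10, p=0.58).
P(X=5) = C(10,5) · p^5 · (1−p)^5
= 252 · 0.065636 · 0.013069 = 0.21617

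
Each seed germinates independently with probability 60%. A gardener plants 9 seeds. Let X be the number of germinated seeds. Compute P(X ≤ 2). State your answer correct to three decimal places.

0.025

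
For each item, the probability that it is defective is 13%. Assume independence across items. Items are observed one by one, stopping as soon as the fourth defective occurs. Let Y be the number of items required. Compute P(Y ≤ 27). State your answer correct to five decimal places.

0.47312

Finishing within 27 items ⇔ at least 4 successes in the first 27. With X ~ Binomial(27, 0.13), P(Y ≤ 27) = 1 − P(X ≤ 3).
  k=0: C(27,0)·0.13^0·0.87^27 = 0.0232820
  k=1: C(27,1)·0.13^1·0.87^26 = 0.0939307
  k=2: C(27,2)·0.13^2·0.87^25 = 0.1824631
  k=3: C(27,3)·0.13^3·0.87^24 = 0.2272051
1 − 0.5268809 = 0.4731191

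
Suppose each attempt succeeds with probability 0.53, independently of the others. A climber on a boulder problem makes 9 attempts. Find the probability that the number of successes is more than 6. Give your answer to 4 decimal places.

X ~ Binomial(9, 0.53); P(X ≥ 7) = Σ C(9,k) p^k (1−p)^(9−k) over k:
  k=7: C(9,7)·0.53^7·0.47^2 = 0.093418
  k=8: C(9,8)·0.53^8·0.47^1 = 0.026336
  k=9: C(9,9)·0.53^9·0.47^0 = 0.003300
Total = 0.123053

0.1231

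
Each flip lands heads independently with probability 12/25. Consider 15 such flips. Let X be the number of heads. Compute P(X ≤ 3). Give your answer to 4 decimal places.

X ~ Binomial(15, 0.48); P(X ≤ 3) = Σ C(15,k) p^k (1−p)^(15−k) over k:
  k=0: C(15,0)·0.48^0·0.52^15 = 0.000055
  k=1: C(15,1)·0.48^1·0.52^14 = 0.000761
  k=2: C(15,2)·0.48^2·0.52^13 = 0.004917
  k=3: C(15,3)·0.48^3·0.52^12 = 0.019669
Total = 0.025402

0.0254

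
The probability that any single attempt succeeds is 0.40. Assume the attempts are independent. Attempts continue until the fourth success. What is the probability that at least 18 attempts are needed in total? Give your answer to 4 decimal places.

0.0464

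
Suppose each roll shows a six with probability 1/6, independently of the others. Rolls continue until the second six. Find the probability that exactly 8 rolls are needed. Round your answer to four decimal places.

Y = trial on which the second success occurs; negative binomial, r=2, p=0.166667.
P(Y=8) = C(7,1) · p^2 · (1−p)^6
= 7 · 0.027778 · 0.3349 = 0.065119

0.0651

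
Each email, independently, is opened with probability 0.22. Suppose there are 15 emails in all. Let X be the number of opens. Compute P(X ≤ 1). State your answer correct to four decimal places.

X ~ Binomial(15, 0.22); P(X ≤ 1) = Σ C(15,k) p^k (1−p)^(15−k) over k:
  k=0: C(15,0)·0.22^0·0.78^15 = 0.024067
  k=1: C(15,1)·0.22^1·0.78^14 = 0.101821
Total = 0.125888

0.1259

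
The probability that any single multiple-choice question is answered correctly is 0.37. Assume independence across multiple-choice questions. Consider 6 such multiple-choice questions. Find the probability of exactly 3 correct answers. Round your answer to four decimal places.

X ~ Binomial(n=6, p=0.37).
P(X=3) = C(6,3) · p^3 · (1−p)^3
= 20 · 0.050653 · 0.25005 = 0.253313

0.2533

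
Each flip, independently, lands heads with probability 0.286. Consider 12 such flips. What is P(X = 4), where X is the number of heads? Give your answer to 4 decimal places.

X ~ Binomial(n=12, p=0.286).
P(X=4) = C(12,4) · p^4 · (1−p)^8
= 495 · 0.0066906 · 0.067544 = 0.223694

0.2237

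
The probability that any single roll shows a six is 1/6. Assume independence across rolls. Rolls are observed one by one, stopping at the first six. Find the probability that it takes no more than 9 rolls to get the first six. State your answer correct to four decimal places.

0.8062

Y = number of rolls to the first success; geometric, p = 0.166667.
P(Y ≤ 9) = 1 − (1−p)^9 = 1 − 0.193807 = 0.806193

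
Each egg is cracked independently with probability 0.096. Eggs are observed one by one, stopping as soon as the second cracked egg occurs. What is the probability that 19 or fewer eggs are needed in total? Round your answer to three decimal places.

0.557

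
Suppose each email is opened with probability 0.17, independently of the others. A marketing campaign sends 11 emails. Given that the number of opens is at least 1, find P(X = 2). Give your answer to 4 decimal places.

X ~ Binomial(11, 0.17). Want P(X=2 | X≥1) = P(X=2) / P(X≥1).
P(X=2) = C(11,2)·0.17^2·0.83^9 = 0.297142
P(X≥1) = 1 − 0.128783 = 0.871217
Ratio = 0.297142 / 0.871217 = 0.341065

0.3411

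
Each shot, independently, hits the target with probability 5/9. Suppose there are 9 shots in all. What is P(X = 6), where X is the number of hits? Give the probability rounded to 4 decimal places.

0.2168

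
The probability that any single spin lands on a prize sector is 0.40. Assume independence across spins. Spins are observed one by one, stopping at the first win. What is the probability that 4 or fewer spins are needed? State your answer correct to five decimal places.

0.87040

Y = number of spins to the first success; geometric, p = 0.40.
P(Y ≤ 4) = 1 − (1−p)^4 = 1 − 0.1296000 = 0.8704000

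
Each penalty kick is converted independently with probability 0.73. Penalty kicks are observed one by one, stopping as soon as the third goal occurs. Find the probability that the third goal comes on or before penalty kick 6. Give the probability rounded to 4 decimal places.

Finishing within 6 penalty kicks ⇔ at least 3 successes in the first 6. With X ~ Binomial(6, 0.73), P(Y ≤ 6) = 1 − P(X ≤ 2).
  k=0: C(6,0)·0.73^0·0.27^6 = 0.000387
  k=1: C(6,1)·0.73^1·0.27^5 = 0.006285
  k=2: C(6,2)·0.73^2·0.27^4 = 0.042481
1 − 0.049153 = 0.950847

0.9508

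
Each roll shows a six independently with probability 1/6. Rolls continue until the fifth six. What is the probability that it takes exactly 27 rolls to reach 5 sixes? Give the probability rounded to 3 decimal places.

0.035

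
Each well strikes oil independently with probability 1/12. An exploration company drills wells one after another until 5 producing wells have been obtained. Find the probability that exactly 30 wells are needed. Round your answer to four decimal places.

Y = trial on which the fifth success occurs; negative binomial, r=5, p=0.083333.
P(Y=30) = C(29,4) · p^5 · (1−p)^25
= 23751 · 4.0188e-06 · 0.11358 = 0.010841

0.0108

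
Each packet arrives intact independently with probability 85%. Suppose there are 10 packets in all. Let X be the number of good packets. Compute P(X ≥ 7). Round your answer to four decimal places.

X ~ Binomial(10, 0.85); P(X ≥ 7) = Σ C(10,k) p^k (1−p)^(10−k) over k:
  k=7: C(10,7)·0.85^7·0.15^3 = 0.129834
  k=8: C(10,8)·0.85^8·0.15^2 = 0.275897
  k=9: C(10,9)·0.85^9·0.15^1 = 0.347425
  k=10: C(10,10)·0.85^10·0.15^0 = 0.196874
Total = 0.950030

0.9500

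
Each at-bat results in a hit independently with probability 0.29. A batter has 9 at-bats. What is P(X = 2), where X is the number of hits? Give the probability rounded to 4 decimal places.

0.2754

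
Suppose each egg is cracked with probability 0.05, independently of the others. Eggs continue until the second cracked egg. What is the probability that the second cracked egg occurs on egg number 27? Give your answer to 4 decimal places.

Y = trial on which the second success occurs; negative binomial, r=2, p=0.05.
P(Y=27) = C(26,1) · p^2 · (1−p)^25
= 26 · 0.0025 · 0.27739 = 0.018030

0.0180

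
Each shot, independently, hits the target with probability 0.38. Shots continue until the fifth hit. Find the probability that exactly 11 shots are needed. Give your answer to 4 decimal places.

Y = trial on which the fifth success occurs; negative binomial, r=5, p=0.38.
P(Y=11) = C(10,4) · p^5 · (1−p)^6
= 210 · 0.0079235 · 0.0568 = 0.094512

0.0945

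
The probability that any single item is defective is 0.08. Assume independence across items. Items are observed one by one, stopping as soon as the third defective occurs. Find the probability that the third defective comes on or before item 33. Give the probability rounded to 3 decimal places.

0.498

Finishing within 33 items ⇔ at least 3 successes in the first 33. With X ~ Binomial(33, 0.08), P(Y ≤ 33) = 1 − P(X ≤ 2).
  k=0: C(33,0)·0.08^0·0.92^33 = 0.06383
  k=1: C(33,1)·0.08^1·0.92^32 = 0.18315
  k=2: C(33,2)·0.08^2·0.92^31 = 0.25482
1 − 0.50180 = 0.49820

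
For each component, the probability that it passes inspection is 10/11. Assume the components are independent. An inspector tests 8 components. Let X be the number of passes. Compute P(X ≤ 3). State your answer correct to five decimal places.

0.00027

X ~ Binomial(8, 0.909091); P(X ≤ 3) = Σ C(8,k) p^k (1−p)^(8−k) over k:
  k=0: C(8,0)·0.909091^0·0.090909^8 = 0.0000000
  k=1: C(8,1)·0.909091^1·0.090909^7 = 0.0000004
  k=2: C(8,2)·0.909091^2·0.090909^6 = 0.0000131
  k=3: C(8,3)·0.909091^3·0.090909^5 = 0.0002612
Total = 0.0002747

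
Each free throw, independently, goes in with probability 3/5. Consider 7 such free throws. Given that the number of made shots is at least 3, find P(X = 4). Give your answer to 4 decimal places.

X ~ Binomial(7, 0.60). Want P(X=4 | X≥3) = P(X=4) / P(X≥3).
P(X=4) = C(7,4)·0.60^4·0.40^3 = 0.290304
P(X≥3) = 1 − 0.001638 − 0.017203 − 0.077414 = 0.903744
Ratio = 0.290304 / 0.903744 = 0.321224

0.3212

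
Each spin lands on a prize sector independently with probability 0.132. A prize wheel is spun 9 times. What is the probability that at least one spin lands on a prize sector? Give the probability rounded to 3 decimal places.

0.720

P(at least one) = 1 − P(none) = 1 − (1 − 0.132)^9
= 1 − 0.27969 = 0.72031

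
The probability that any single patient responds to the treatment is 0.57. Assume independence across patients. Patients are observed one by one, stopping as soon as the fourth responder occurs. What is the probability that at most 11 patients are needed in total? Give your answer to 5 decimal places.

Finishing within 11 patients ⇔ at least 4 successes in the first 11. With X ~ Binomial(11, 0.57), P(Y ≤ 11) = 1 − P(X ≤ 3).
  k=0: C(11,0)·0.57^0·0.43^11 = 0.0000929
  k=1: C(11,1)·0.57^1·0.43^10 = 0.0013550
  k=2: C(11,2)·0.57^2·0.43^9 = 0.0089811
  k=3: C(11,3)·0.57^3·0.43^8 = 0.0357155
1 − 0.0461445 = 0.9538555

0.95386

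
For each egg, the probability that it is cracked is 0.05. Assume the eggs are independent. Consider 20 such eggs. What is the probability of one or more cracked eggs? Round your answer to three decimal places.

0.642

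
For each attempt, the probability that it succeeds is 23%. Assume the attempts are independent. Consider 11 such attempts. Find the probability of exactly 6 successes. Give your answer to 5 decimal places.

X ~ Binomial(n=11, p=0.23).
P(X=6) = C(11,6) · p^6 · (1−p)^5
= 462 · 0.00014804 · 0.27068 = 0.0185124

0.01851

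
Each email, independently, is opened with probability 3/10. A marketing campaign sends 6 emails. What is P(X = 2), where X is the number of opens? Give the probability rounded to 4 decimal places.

0.3241

X ~ Binomial(n=6, p=0.30).
P(X=2) = C(6,2) · p^2 · (1−p)^4
= 15 · 0.09 · 0.2401 = 0.324135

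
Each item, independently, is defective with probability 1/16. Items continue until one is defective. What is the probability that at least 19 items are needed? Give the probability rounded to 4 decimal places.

0.3130

Y = number of items to the first success; geometric, p = 0.0625.
P(Y > 18) = P(first 18 all fail) = (1−p)^18 = 0.312956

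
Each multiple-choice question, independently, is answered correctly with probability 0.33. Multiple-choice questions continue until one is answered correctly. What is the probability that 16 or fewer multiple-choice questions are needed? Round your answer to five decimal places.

0.99835

Y = number of multiple-choice questions to the first success; geometric, p = 0.33.
P(Y ≤ 16) = 1 − (1−p)^16 = 1 − 0.0016489 = 0.9983511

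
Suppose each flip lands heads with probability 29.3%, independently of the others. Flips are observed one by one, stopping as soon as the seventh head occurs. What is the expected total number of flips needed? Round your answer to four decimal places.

23.8908

Y = total flips until the seventh success; negative binomial with r=7, p=0.293.
E[Y] = r / p = 7 / 0.293 = 23.890785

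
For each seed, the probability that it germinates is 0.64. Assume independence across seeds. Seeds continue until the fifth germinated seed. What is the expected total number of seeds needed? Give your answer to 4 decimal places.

7.8125

Y = total seeds until the fifth success; negative binomial with r=5, p=0.64.
E[Y] = r / p = 5 / 0.64 = 7.812500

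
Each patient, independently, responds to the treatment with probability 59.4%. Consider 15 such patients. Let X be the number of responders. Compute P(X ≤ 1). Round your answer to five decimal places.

0.00003

X ~ Binomial(15, 0.594); P(X ≤ 1) = Σ C(15,k) p^k (1−p)^(15−k) over k:
  k=0: C(15,0)·0.594^0·0.406^15 = 0.0000013
  k=1: C(15,1)·0.594^1·0.406^14 = 0.0000295
Total = 0.0000308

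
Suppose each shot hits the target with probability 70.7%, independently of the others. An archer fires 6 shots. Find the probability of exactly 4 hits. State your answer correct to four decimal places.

0.3217

X ~ Binomial(n=6, p=0.707).
P(X=4) = C(6,4) · p^4 · (1−p)^2
= 15 · 0.24985 · 0.085849 = 0.321739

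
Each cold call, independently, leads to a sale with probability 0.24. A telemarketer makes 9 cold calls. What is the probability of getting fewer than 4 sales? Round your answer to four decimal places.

0.8525

X ~ Binomial(9, 0.24); P(X ≤ 3) = Σ C(9,k) p^k (1−p)^(9−k) over k:
  k=0: C(9,0)·0.24^0·0.76^9 = 0.084591
  k=1: C(9,1)·0.24^1·0.76^8 = 0.240416
  k=2: C(9,2)·0.24^2·0.76^7 = 0.303683
  k=3: C(9,3)·0.24^3·0.76^6 = 0.223766
Total = 0.852455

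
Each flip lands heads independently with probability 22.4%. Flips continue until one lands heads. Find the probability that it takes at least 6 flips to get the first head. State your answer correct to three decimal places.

0.281

Y = number of flips to the first success; geometric, p = 0.224.
P(Y > 5) = P(first 5 all fail) = (1−p)^5 = 0.28139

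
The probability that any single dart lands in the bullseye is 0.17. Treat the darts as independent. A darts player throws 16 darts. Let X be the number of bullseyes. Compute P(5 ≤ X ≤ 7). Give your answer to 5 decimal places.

0.11864

X ~ Binomial(16, 0.17); P(5 ≤ X ≤ 7) = Σ C(16,k) p^k (1−p)^(16−k) over k:
  k=5: C(16,5)·0.17^5·0.83^11 = 0.0798705
  k=6: C(16,6)·0.17^6·0.83^10 = 0.0299915
  k=7: C(16,7)·0.17^7·0.83^9 = 0.0087755
Total = 0.1186375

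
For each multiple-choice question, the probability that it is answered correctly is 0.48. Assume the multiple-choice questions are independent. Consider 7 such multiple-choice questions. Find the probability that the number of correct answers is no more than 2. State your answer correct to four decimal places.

0.2607

X ~ Binomial(7, 0.48); P(X ≤ 2) = Σ C(7,k) p^k (1−p)^(7−k) over k:
  k=0: C(7,0)·0.48^0·0.52^7 = 0.010281
  k=1: C(7,1)·0.48^1·0.52^6 = 0.066429
  k=2: C(7,2)·0.48^2·0.52^5 = 0.183958
Total = 0.260668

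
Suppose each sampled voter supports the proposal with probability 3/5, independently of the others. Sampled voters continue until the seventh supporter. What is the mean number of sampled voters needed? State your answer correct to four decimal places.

11.6667

Y = total sampled voters until the seventh success; negative binomial with r=7, p=0.60.
E[Y] = r / p = 7 / 0.60 = 11.666667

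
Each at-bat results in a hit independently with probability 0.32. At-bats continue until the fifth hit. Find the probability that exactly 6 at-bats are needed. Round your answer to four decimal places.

0.0114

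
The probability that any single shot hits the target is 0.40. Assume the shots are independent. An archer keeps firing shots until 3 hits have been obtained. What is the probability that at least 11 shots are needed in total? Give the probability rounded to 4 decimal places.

0.1673

Needing more than 10 shots ⇔ fewer than 3 successes in the first 10. With X ~ Binomial(10, 0.40), P(Y > 10) = P(X ≤ 2).
  k=0: C(10,0)·0.40^0·0.60^10 = 0.006047
  k=1: C(10,1)·0.40^1·0.60^9 = 0.040311
  k=2: C(10,2)·0.40^2·0.60^8 = 0.120932
P(X ≤ 2) = 0.167290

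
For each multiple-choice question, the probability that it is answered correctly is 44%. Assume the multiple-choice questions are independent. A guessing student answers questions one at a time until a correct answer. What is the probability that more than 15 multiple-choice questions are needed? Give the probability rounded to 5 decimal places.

0.00017

Y = number of multiple-choice questions to the first success; geometric, p = 0.44.
P(Y > 15) = P(first 15 all fail) = (1−p)^15 = 0.0001670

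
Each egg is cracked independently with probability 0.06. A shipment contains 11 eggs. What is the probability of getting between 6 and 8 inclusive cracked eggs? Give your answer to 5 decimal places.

0.00002

X ~ Binomial(11, 0.06); P(6 ≤ X ≤ 8) = Σ C(11,k) p^k (1−p)^(11−k) over k:
  k=6: C(11,6)·0.06^6·0.94^5 = 0.0000158
  k=7: C(11,7)·0.06^7·0.94^4 = 0.0000007
  k=8: C(11,8)·0.06^8·0.94^3 = 0.0000000
Total = 0.0000166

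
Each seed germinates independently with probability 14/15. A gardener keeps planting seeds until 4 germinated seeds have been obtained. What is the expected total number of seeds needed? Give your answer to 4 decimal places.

Y = total seeds until the fourth success; negative binomial with r=4, p=0.933333.
E[Y] = r / p = 4 / 0.933333 = 4.285714

4.2857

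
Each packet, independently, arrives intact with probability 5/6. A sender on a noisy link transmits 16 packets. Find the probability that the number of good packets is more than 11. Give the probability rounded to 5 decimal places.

X ~ Binomial(16, 0.833333); P(X ≥ 12) = Σ C(16,k) p^k (1−p)^(16−k) over k:
  k=12: C(16,12)·0.833333^12·0.166667^4 = 0.1575039
  k=13: C(16,13)·0.833333^13·0.166667^3 = 0.2423138
  k=14: C(16,14)·0.833333^14·0.166667^2 = 0.2596219
  k=15: C(16,15)·0.833333^15·0.166667^1 = 0.1730813
  k=16: C(16,16)·0.833333^16·0.166667^0 = 0.0540879
Total = 0.8866087

0.88661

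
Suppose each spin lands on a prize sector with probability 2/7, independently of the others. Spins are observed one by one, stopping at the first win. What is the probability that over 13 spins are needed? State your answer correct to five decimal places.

Y = number of spins to the first success; geometric, p = 0.285714.
P(Y > 13) = P(first 13 all fail) = (1−p)^13 = 0.0125990

0.01260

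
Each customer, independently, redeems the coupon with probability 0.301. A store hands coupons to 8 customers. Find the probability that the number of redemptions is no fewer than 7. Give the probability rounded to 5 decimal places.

0.00132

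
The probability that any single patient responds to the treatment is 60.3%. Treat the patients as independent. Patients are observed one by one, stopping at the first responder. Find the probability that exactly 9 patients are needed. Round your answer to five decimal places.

0.00037

Geometric (trials to first success), p = 0.603.
P(Y = 9) = (1−p)^8 · p = 0.00061706 · 0.603 = 0.0003721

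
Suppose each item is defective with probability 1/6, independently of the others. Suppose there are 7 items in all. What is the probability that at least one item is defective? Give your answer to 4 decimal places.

P(at least one) = 1 − P(none) = 1 − (1 − 0.166667)^7
= 1 − 0.279082 = 0.720918

0.7209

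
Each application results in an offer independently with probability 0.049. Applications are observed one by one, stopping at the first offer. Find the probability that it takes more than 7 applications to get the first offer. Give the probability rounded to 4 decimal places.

0.7035

Y = number of applications to the first success; geometric, p = 0.049.
P(Y > 7) = P(first 7 all fail) = (1−p)^7 = 0.703499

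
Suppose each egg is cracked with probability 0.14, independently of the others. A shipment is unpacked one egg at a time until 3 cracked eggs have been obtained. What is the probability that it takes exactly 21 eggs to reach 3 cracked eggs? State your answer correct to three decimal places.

Y = trial on which the third success occurs; negative binomial, r=3, p=0.14.
P(Y=21) = C(20,2) · p^3 · (1−p)^18
= 190 · 0.002744 · 0.066217 = 0.03452

0.035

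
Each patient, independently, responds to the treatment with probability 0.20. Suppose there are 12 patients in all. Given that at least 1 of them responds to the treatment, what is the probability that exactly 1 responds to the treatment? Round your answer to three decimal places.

0.221

X ~ Binomial(12, 0.20). Want P(X=1 | X≥1) = P(X=1) / P(X≥1).
P(X=1) = C(12,1)·0.20^1·0.80^11 = 0.20616
P(X≥1) = 1 − 0.06872 = 0.93128
Ratio = 0.20616 / 0.93128 = 0.22137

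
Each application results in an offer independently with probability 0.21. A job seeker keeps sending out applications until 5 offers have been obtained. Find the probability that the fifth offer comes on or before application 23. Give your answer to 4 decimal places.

0.5471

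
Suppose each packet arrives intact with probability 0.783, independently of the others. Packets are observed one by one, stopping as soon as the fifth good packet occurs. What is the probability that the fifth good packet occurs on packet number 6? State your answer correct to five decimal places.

Y = trial on which the fifth success occurs; negative binomial, r=5, p=0.783.
P(Y=6) = C(5,4) · p^5 · (1−p)^1
= 5 · 0.29431 · 0.217 = 0.3193291

0.31933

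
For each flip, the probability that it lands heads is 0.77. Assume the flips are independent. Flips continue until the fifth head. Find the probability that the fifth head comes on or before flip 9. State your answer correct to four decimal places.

Finishing within 9 flips ⇔ at least 5 successes in the first 9. With X ~ Binomial(9, 0.77), P(Y ≤ 9) = 1 − P(X ≤ 4).
  k=0: C(9,0)·0.77^0·0.23^9 = 0.000002
  k=1: C(9,1)·0.77^1·0.23^8 = 0.000054
  k=2: C(9,2)·0.77^2·0.23^7 = 0.000727
  k=3: C(9,3)·0.77^3·0.23^6 = 0.005677
  k=4: C(9,4)·0.77^4·0.23^5 = 0.028508
1 − 0.034968 = 0.965032

0.9650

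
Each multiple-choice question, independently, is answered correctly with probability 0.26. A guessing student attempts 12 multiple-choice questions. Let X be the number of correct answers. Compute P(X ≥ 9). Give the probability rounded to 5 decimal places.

0.00054

X ~ Binomial(12, 0.26); P(X ≥ 9) = Σ C(12,k) p^k (1−p)^(12−k) over k:
  k=9: C(12,9)·0.26^9·0.74^3 = 0.0004840
  k=10: C(12,10)·0.26^10·0.74^2 = 0.0000510
  k=11: C(12,11)·0.26^11·0.74^1 = 0.0000033
  k=12: C(12,12)·0.26^12·0.74^0 = 0.0000001
Total = 0.0005384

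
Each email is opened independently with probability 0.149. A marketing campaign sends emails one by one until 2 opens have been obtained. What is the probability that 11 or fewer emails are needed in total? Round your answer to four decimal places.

0.5040

Finishing within 11 emails ⇔ at least 2 successes in the first 11. With X ~ Binomial(11, 0.149), P(Y ≤ 11) = 1 − P(X ≤ 1).
  k=0: C(11,0)·0.149^0·0.851^11 = 0.169522
  k=1: C(11,1)·0.149^1·0.851^10 = 0.326494
1 − 0.496015 = 0.503985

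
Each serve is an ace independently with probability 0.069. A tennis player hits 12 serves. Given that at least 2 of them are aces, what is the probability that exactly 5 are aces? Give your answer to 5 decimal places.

X ~ Binomial(12, 0.069). Want P(X=5 | X≥2) = P(X=5) / P(X≥2).
P(X=5) = C(12,5)·0.069^5·0.931^7 = 0.0007510
P(X≥2) = 1 − 0.4240296 − 0.3771176 = 0.1988528
Ratio = 0.0007510 / 0.1988528 = 0.0037765

0.00378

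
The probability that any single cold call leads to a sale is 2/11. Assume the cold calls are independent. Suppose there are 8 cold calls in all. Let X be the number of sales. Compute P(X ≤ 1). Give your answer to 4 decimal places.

0.5578

X ~ Binomial(8, 0.181818); P(X ≤ 1) = Σ C(8,k) p^k (1−p)^(8−k) over k:
  k=0: C(8,0)·0.181818^0·0.818182^8 = 0.200816
  k=1: C(8,1)·0.181818^1·0.818182^7 = 0.357006
Total = 0.557823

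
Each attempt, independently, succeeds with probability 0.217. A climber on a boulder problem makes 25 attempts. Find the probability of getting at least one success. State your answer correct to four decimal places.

P(at least one) = 1 − P(none) = 1 − (1 − 0.217)^25
= 1 − 0.002208 = 0.997792

0.9978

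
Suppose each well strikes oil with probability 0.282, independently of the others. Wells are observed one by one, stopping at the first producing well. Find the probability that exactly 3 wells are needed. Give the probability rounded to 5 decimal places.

Geometric (trials to first success), p = 0.282.
P(Y = 3) = (1−p)^2 · p = 0.51552 · 0.282 = 0.1453778

0.14538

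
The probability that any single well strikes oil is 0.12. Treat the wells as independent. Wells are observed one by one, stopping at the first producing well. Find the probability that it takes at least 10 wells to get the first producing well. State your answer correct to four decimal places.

Y = number of wells to the first success; geometric, p = 0.12.
P(Y > 9) = P(first 9 all fail) = (1−p)^9 = 0.316478

0.3165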